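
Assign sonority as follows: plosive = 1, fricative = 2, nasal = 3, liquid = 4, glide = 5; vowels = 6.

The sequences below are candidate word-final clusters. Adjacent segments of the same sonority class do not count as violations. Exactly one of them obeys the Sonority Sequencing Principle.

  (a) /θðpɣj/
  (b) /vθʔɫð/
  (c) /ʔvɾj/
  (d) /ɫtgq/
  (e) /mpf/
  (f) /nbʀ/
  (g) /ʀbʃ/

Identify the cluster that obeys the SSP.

(a) 2-2-1-2-5 → violates
(b) 2-2-1-4-2 → violates
(c) 1-2-4-5 → violates
(d) 4-1-1-1 → obeys
(e) 3-1-2 → violates
(f) 3-1-4 → violates
(g) 4-1-2 → violates

d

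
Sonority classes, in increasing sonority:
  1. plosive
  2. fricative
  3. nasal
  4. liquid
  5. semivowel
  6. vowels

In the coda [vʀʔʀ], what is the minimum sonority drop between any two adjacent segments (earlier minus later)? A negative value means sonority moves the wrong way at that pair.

/v/: fricative = 2.
/ʀ/: liquid = 4.
/ʔ/: plosive = 1.
/ʀ/: liquid = 4.
/v/→/ʀ/: change -2.
/ʀ/→/ʔ/: change +3.
/ʔ/→/ʀ/: change -3.
Minimum = -3.

-3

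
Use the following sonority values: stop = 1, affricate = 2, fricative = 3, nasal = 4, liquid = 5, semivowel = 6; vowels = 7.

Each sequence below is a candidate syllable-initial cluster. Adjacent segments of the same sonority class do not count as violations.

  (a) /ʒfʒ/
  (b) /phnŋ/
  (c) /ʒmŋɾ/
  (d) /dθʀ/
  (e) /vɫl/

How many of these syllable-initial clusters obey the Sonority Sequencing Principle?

5

(a) sonority 3-3-3: well-formed.
(b) sonority 1-3-4-4: well-formed.
(c) sonority 3-4-4-5: well-formed.
(d) sonority 1-3-5: well-formed.
(e) sonority 3-5-5: well-formed.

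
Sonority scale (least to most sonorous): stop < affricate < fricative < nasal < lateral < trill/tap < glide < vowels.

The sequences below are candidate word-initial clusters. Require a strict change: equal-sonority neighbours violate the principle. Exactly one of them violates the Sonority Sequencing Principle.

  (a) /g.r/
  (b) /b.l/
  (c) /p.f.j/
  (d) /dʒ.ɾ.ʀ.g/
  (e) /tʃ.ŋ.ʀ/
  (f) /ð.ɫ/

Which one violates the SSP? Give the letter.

d

(a) sonority 1-6: well-formed.
(b) sonority 1-5: well-formed.
(c) sonority 1-3-7: well-formed.
(d) sonority 2-6-6-1: ill-formed.
(e) sonority 2-4-6: well-formed.
(f) sonority 3-5: well-formed.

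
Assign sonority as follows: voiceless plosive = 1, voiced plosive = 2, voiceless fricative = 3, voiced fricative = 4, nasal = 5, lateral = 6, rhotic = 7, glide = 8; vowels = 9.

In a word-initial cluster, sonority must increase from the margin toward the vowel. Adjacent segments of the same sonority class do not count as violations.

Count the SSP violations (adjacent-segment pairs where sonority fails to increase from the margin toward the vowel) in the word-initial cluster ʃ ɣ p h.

1

/ʃ/ is a voiceless fricative (sonority 3).
/ɣ/ is a voiced fricative (sonority 4).
/p/ is a voiceless plosive (sonority 1).
/h/ is a voiceless fricative (sonority 3).
/ʃ/→/ɣ/: 3→4 (rises) — ok.
/ɣ/→/p/: 4→1 (does not rise) — violation.
/p/→/h/: 1→3 (rises) — ok.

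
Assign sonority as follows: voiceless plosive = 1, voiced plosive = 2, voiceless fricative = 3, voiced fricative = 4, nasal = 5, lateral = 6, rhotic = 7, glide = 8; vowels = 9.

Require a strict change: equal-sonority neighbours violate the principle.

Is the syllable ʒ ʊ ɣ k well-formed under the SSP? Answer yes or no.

yes

Onset: /ʒ/ is a voiced fricative (sonority 4); then the nucleus /ʊ/ (sonority 9).
Onset profile 4-9 — rises to the nucleus.
Coda: /ɣ/ is a voiced fricative (sonority 4), /k/ is a voiceless plosive (sonority 1).
Coda profile 9-4-1 — falls from the nucleus.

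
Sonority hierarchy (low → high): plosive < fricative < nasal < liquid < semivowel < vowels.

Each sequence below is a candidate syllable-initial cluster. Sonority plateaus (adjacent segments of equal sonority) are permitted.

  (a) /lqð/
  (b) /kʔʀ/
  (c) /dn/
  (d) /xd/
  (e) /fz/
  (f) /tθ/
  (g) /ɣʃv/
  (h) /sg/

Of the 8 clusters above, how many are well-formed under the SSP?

5

(a) sonority 4-1-2: ill-formed.
(b) sonority 1-1-4: well-formed.
(c) sonority 1-3: well-formed.
(d) sonority 2-1: ill-formed.
(e) sonority 2-2: well-formed.
(f) sonority 1-2: well-formed.
(g) sonority 2-2-2: well-formed.
(h) sonority 2-1: ill-formed.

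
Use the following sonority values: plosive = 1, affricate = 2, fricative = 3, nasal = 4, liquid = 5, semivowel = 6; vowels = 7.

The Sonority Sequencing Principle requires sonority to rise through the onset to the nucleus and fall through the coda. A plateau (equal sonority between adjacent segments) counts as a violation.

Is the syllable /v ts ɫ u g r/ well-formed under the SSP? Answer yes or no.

Onset: /v/ is a fricative (sonority 3), /ts/ is an affricate (sonority 2), /ɫ/ is a liquid (sonority 5); then the nucleus /u/ (sonority 7).
Onset profile 3-2-5-7 — does not strictly rise throughout.
Coda: /g/ is a plosive (sonority 1), /r/ is a liquid (sonority 5).
Coda profile 7-1-5 — does not strictly fall throughout.

no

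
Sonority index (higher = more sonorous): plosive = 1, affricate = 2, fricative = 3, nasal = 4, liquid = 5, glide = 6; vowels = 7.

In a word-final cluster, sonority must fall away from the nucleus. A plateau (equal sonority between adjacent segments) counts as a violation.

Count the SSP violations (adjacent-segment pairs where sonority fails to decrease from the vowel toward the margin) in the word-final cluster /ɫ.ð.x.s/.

2

/ɫ/ is a liquid (sonority 5).
/ð/ is a fricative (sonority 3).
/x/ is a fricative (sonority 3).
/s/ is a fricative (sonority 3).
/ɫ/→/ð/: 5→3 (falls) — ok.
/ð/→/x/: 3→3 (plateau) — violation.
/x/→/s/: 3→3 (plateau) — violation.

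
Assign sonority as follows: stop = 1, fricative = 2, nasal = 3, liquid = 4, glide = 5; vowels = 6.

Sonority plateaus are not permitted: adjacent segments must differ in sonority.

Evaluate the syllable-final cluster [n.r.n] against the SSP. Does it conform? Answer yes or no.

no

/n/ — nasal, sonority 3.
/r/ — liquid, sonority 4.
/n/ — nasal, sonority 3.
The profile is 3-4-3. Between /n/ (3) and /r/ (4) sonority does not fall, so the cluster violates the SSP.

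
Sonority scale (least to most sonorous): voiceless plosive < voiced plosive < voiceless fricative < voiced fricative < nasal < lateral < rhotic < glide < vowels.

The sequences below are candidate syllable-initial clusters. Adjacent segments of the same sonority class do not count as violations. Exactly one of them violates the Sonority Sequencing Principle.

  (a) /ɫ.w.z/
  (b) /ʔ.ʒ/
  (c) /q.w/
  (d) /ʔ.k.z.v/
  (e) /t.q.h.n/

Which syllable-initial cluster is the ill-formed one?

a

(a) /ɫ.w.z/: profile 6-8-4 — violates.
(b) /ʔ.ʒ/: profile 1-4 — obeys.
(c) /q.w/: profile 1-8 — obeys.
(d) /ʔ.k.z.v/: profile 1-1-4-4 — obeys.
(e) /t.q.h.n/: profile 1-1-3-5 — obeys.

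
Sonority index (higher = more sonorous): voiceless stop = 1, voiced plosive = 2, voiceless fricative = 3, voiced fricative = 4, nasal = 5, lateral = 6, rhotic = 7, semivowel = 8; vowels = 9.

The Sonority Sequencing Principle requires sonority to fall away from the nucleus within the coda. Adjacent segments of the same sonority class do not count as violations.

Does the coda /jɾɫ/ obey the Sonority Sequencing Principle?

yes

/j/: semivowel = 8.
/ɾ/: rhotic = 7.
/ɫ/: lateral = 6.
The profile 8-7-6 strictly falls, so the coda satisfies the SSP.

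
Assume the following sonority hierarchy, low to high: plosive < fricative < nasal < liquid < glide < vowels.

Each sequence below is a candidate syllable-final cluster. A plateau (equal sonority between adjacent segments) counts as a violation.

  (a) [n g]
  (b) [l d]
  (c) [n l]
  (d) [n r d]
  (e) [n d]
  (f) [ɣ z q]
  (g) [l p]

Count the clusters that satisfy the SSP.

(a) 3-1 → obeys
(b) 4-1 → obeys
(c) 3-4 → violates
(d) 3-4-1 → violates
(e) 3-1 → obeys
(f) 2-2-1 → violates
(g) 4-1 → obeys

4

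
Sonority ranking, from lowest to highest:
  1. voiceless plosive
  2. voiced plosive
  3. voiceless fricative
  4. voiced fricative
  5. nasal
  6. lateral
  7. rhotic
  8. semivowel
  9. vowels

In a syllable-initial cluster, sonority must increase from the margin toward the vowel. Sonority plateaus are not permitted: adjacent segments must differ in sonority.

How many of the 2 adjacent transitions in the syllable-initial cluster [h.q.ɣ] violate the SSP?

/h/ is a voiceless fricative (sonority 3).
/q/ is a voiceless plosive (sonority 1).
/ɣ/ is a voiced fricative (sonority 4).
/h/→/q/: 3→1 (does not rise) — violation.
/q/→/ɣ/: 1→4 (rises) — ok.

1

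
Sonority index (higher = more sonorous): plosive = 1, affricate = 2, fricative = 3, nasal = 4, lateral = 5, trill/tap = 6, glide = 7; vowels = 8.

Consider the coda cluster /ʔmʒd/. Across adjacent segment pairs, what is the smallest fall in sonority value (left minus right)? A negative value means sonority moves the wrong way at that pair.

/ʔ/: plosive = 1.
/m/: nasal = 4.
/ʒ/: fricative = 3.
/d/: plosive = 1.
/ʔ/→/m/: change -3.
/m/→/ʒ/: change +1.
/ʒ/→/d/: change +2.
Minimum = -3.

-3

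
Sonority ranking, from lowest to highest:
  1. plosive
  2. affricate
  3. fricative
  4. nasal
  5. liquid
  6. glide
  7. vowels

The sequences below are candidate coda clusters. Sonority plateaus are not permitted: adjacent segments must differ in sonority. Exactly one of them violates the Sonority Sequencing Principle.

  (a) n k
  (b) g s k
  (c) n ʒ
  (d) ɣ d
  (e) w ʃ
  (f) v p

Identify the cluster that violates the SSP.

(a) n k: profile 4-1 — obeys.
(b) g s k: profile 1-3-1 — violates.
(c) n ʒ: profile 4-3 — obeys.
(d) ɣ d: profile 3-1 — obeys.
(e) w ʃ: profile 6-3 — obeys.
(f) v p: profile 3-1 — obeys.

b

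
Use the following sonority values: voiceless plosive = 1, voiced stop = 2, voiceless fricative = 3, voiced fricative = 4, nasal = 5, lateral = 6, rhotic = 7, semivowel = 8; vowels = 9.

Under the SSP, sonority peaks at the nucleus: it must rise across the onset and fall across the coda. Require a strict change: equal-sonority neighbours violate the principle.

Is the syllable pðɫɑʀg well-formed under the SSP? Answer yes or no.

Onset: /p/ is a voiceless plosive (sonority 1), /ð/ is a voiced fricative (sonority 4), /ɫ/ is a lateral (sonority 6); then the nucleus /ɑ/ (sonority 9).
Onset profile 1-4-6-9 — rises to the nucleus.
Coda: /ʀ/ is a rhotic (sonority 7), /g/ is a voiced stop (sonority 2).
Coda profile 9-7-2 — falls from the nucleus.

yes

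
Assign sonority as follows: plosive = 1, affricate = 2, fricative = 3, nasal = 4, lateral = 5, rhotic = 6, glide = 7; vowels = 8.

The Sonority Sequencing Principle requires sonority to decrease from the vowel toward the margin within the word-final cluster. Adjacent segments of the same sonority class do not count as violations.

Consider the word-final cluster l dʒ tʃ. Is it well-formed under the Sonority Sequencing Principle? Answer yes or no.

yes

/l/: lateral = 5.
/dʒ/: affricate = 2.
/tʃ/: affricate = 2.
The profile 5-2-2 is non-increasing (plateaus allowed), so the word-final cluster satisfies the SSP.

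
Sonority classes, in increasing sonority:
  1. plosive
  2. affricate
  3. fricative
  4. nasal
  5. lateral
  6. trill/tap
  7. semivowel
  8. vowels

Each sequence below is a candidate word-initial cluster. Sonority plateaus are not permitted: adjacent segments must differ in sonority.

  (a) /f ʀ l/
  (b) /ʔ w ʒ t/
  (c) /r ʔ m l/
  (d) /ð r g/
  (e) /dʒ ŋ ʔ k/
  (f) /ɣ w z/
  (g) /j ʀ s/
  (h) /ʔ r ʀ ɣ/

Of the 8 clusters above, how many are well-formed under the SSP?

0

(a) sonority 3-6-5: ill-formed.
(b) sonority 1-7-3-1: ill-formed.
(c) sonority 6-1-4-5: ill-formed.
(d) sonority 3-6-1: ill-formed.
(e) sonority 2-4-1-1: ill-formed.
(f) sonority 3-7-3: ill-formed.
(g) sonority 7-6-3: ill-formed.
(h) sonority 1-6-6-3: ill-formed.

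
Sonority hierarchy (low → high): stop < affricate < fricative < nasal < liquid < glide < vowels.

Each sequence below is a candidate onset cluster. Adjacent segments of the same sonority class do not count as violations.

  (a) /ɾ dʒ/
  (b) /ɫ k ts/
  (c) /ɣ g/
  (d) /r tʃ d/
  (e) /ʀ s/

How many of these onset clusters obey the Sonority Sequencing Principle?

0

(a) sonority 5-2: ill-formed.
(b) sonority 5-1-2: ill-formed.
(c) sonority 3-1: ill-formed.
(d) sonority 5-2-1: ill-formed.
(e) sonority 5-3: ill-formed.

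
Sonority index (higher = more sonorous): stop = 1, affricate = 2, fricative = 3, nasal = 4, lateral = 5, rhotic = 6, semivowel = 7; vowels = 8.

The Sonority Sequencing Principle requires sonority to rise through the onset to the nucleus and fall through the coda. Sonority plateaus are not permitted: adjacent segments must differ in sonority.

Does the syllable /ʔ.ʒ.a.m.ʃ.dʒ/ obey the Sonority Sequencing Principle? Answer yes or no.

yes

Onset: /ʔ/ is a stop (sonority 1), /ʒ/ is a fricative (sonority 3); then the nucleus /a/ (sonority 8).
Onset profile 1-3-8 — rises to the nucleus.
Coda: /m/ is a nasal (sonority 4), /ʃ/ is a fricative (sonority 3), /dʒ/ is an affricate (sonority 2).
Coda profile 8-4-3-2 — falls from the nucleus.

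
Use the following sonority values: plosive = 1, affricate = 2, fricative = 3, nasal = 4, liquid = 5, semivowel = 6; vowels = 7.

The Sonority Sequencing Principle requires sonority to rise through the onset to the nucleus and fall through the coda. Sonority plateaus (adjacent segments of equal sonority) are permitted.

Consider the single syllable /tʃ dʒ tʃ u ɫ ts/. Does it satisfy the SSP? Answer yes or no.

yes

Onset: /tʃ/ is an affricate (sonority 2), /dʒ/ is an affricate (sonority 2), /tʃ/ is an affricate (sonority 2); then the nucleus /u/ (sonority 7).
Onset profile 2-2-2-7 — rises to the nucleus.
Coda: /ɫ/ is a liquid (sonority 5), /ts/ is an affricate (sonority 2).
Coda profile 7-5-2 — falls from the nucleus.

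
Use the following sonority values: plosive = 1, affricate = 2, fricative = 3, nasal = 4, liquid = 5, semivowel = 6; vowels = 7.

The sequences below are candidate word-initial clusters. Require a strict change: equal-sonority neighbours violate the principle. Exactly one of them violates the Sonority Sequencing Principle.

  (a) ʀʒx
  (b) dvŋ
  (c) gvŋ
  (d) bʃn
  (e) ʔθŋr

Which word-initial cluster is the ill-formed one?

a

(a) ʀʒx: profile 5-3-3 — violates.
(b) dvŋ: profile 1-3-4 — obeys.
(c) gvŋ: profile 1-3-4 — obeys.
(d) bʃn: profile 1-3-4 — obeys.
(e) ʔθŋr: profile 1-3-4-5 — obeys.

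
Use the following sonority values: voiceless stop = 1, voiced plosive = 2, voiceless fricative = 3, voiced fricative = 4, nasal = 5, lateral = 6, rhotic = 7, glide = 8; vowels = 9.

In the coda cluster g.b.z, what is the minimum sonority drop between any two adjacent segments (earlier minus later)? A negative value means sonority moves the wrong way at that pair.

-2

/g/ is a voiced plosive (sonority 2).
/b/ is a voiced plosive (sonority 2).
/z/ is a voiced fricative (sonority 4).
/g/→/b/: change +0.
/b/→/z/: change -2.
Minimum = -2.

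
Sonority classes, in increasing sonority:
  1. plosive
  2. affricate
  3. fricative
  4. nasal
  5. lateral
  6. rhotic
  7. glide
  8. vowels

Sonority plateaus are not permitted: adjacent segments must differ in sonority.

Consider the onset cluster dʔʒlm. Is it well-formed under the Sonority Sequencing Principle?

no

/d/: plosive = 1.
/ʔ/: plosive = 1.
/ʒ/: fricative = 3.
/l/: lateral = 5.
/m/: nasal = 4.
The profile is 1-1-3-5-4. Between /d/ (1) and /ʔ/ (1) sonority does not rise, so the cluster violates the SSP.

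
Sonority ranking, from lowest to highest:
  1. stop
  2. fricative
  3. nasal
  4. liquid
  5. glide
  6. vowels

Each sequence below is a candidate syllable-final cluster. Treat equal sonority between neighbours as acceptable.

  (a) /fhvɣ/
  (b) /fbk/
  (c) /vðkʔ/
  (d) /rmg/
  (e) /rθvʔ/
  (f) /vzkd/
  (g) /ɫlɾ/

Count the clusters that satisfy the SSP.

7

(a) /fhvɣ/: profile 2-2-2-2 — obeys.
(b) /fbk/: profile 2-1-1 — obeys.
(c) /vðkʔ/: profile 2-2-1-1 — obeys.
(d) /rmg/: profile 4-3-1 — obeys.
(e) /rθvʔ/: profile 4-2-2-1 — obeys.
(f) /vzkd/: profile 2-2-1-1 — obeys.
(g) /ɫlɾ/: profile 4-4-4 — obeys.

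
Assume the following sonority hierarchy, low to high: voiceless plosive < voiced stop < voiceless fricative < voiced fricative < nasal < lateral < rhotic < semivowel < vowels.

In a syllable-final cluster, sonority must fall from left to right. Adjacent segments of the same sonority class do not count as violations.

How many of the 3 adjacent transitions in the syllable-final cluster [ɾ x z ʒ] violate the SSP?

/ɾ/: rhotic = 7.
/x/: voiceless fricative = 3.
/z/: voiced fricative = 4.
/ʒ/: voiced fricative = 4.
/ɾ/→/x/: 7→3 (falls) — ok.
/x/→/z/: 3→4 (does not fall) — violation.
/z/→/ʒ/: 4→4 (plateau, allowed) — ok.

1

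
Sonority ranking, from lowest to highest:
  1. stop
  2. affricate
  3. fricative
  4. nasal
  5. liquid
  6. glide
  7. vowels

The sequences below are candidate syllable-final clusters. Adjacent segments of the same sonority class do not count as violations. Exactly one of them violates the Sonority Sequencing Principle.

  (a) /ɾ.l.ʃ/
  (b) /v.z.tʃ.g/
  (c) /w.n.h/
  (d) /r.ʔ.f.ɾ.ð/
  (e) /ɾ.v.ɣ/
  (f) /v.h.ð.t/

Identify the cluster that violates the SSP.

d

(a) 5-5-3 → obeys
(b) 3-3-2-1 → obeys
(c) 6-4-3 → obeys
(d) 5-1-3-5-3 → violates
(e) 5-3-3 → obeys
(f) 3-3-3-1 → obeys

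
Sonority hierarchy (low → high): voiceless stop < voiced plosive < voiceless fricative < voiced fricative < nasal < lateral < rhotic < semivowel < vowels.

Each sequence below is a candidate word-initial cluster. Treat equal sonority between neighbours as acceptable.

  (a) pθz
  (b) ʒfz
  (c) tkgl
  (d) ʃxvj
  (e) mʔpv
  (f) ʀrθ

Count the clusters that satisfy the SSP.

3

(a) pθz: profile 1-3-4 — obeys.
(b) ʒfz: profile 4-3-4 — violates.
(c) tkgl: profile 1-1-2-6 — obeys.
(d) ʃxvj: profile 3-3-4-8 — obeys.
(e) mʔpv: profile 5-1-1-4 — violates.
(f) ʀrθ: profile 7-7-3 — violates.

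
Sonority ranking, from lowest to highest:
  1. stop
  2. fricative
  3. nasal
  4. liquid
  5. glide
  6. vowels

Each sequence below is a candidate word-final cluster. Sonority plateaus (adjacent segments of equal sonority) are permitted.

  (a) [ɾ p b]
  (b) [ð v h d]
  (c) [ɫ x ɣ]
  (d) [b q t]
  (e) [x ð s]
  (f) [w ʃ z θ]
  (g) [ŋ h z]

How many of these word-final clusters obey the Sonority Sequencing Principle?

7

(a) sonority 4-1-1: well-formed.
(b) sonority 2-2-2-1: well-formed.
(c) sonority 4-2-2: well-formed.
(d) sonority 1-1-1: well-formed.
(e) sonority 2-2-2: well-formed.
(f) sonority 5-2-2-2: well-formed.
(g) sonority 3-2-2: well-formed.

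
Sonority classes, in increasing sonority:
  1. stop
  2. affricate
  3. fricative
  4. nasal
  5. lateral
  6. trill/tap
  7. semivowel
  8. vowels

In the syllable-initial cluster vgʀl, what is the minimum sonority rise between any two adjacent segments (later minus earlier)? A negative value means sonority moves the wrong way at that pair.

-2

/v/: fricative = 3.
/g/: stop = 1.
/ʀ/: trill/tap = 6.
/l/: lateral = 5.
/v/→/g/: change -2.
/g/→/ʀ/: change +5.
/ʀ/→/l/: change -1.
Minimum = -2.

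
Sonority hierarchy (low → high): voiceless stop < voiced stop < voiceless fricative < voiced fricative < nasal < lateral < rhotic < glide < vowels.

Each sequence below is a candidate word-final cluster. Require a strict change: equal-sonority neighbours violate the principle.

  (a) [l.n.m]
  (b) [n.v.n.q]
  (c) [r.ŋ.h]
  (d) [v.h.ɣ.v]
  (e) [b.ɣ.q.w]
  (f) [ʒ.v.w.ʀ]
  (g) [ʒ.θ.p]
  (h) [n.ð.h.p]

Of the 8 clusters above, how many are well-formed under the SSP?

(a) 6-5-5 → violates
(b) 5-4-5-1 → violates
(c) 7-5-3 → obeys
(d) 4-3-4-4 → violates
(e) 2-4-1-8 → violates
(f) 4-4-8-7 → violates
(g) 4-3-1 → obeys
(h) 5-4-3-1 → obeys

3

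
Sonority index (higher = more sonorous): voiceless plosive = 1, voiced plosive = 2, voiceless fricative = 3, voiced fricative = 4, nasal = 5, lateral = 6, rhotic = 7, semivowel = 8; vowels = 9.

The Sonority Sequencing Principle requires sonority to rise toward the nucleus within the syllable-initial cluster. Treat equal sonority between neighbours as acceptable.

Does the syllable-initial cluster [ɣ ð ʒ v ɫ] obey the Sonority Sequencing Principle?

yes

/ɣ/: voiced fricative = 4.
/ð/: voiced fricative = 4.
/ʒ/: voiced fricative = 4.
/v/: voiced fricative = 4.
/ɫ/: lateral = 6.
The profile 4-4-4-4-6 is non-decreasing (plateaus allowed), so the syllable-initial cluster satisfies the SSP.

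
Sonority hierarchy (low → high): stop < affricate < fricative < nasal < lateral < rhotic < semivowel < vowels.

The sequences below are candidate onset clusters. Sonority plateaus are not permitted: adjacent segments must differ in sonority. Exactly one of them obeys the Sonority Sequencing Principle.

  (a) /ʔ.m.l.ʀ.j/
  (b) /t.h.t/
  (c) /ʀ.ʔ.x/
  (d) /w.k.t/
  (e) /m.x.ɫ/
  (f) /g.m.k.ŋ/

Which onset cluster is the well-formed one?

a

(a) 1-4-5-6-7 → obeys
(b) 1-3-1 → violates
(c) 6-1-3 → violates
(d) 7-1-1 → violates
(e) 4-3-5 → violates
(f) 1-4-1-4 → violates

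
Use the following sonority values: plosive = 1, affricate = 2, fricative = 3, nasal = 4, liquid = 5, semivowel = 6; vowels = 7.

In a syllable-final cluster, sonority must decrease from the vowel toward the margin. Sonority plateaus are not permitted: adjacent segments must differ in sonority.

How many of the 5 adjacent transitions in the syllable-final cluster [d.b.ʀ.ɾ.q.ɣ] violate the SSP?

/d/ — plosive, sonority 1.
/b/ — plosive, sonority 1.
/ʀ/ — liquid, sonority 5.
/ɾ/ — liquid, sonority 5.
/q/ — plosive, sonority 1.
/ɣ/ — fricative, sonority 3.
/d/→/b/: 1→1 (plateau) — violation.
/b/→/ʀ/: 1→5 (does not fall) — violation.
/ʀ/→/ɾ/: 5→5 (plateau) — violation.
/ɾ/→/q/: 5→1 (falls) — ok.
/q/→/ɣ/: 1→3 (does not fall) — violation.

4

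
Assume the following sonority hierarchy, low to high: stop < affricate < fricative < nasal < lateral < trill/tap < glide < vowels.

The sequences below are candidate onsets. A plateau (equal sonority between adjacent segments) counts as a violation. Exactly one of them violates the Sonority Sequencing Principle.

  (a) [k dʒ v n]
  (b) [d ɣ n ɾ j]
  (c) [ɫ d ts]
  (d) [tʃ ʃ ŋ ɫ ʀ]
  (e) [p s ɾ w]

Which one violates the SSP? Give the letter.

c

(a) [k dʒ v n]: profile 1-2-3-4 — obeys.
(b) [d ɣ n ɾ j]: profile 1-3-4-6-7 — obeys.
(c) [ɫ d ts]: profile 5-1-2 — violates.
(d) [tʃ ʃ ŋ ɫ ʀ]: profile 2-3-4-5-6 — obeys.
(e) [p s ɾ w]: profile 1-3-6-7 — obeys.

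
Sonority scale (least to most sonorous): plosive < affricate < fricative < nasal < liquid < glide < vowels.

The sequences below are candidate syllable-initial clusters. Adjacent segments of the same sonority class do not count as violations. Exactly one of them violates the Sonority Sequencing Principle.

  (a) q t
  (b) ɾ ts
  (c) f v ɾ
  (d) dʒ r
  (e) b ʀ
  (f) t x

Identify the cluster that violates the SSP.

b

(a) 1-1 → obeys
(b) 5-2 → violates
(c) 3-3-5 → obeys
(d) 2-5 → obeys
(e) 1-5 → obeys
(f) 1-3 → obeys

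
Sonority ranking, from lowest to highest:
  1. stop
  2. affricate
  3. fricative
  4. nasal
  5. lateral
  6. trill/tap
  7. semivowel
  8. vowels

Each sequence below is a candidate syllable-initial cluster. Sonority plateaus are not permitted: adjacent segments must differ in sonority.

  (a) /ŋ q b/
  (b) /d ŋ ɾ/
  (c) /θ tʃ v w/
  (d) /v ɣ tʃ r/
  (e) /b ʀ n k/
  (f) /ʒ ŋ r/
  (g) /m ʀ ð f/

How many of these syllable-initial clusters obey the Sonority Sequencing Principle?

(a) sonority 4-1-1: ill-formed.
(b) sonority 1-4-6: well-formed.
(c) sonority 3-2-3-7: ill-formed.
(d) sonority 3-3-2-6: ill-formed.
(e) sonority 1-6-4-1: ill-formed.
(f) sonority 3-4-6: well-formed.
(g) sonority 4-6-3-3: ill-formed.

2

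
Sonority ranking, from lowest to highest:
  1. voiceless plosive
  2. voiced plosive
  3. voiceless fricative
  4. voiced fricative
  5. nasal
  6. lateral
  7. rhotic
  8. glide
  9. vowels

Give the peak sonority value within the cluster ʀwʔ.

8

/ʀ/ is a rhotic (sonority 7).
/w/ is a glide (sonority 8).
/ʔ/ is a voiceless plosive (sonority 1).
The maximum is 8.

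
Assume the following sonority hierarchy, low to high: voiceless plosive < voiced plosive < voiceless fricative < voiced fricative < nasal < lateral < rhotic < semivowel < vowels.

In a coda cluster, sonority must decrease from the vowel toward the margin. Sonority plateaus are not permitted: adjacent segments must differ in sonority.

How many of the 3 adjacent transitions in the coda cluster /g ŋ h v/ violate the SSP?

/g/ is a voiced plosive (sonority 2).
/ŋ/ is a nasal (sonority 5).
/h/ is a voiceless fricative (sonority 3).
/v/ is a voiced fricative (sonority 4).
/g/→/ŋ/: 2→5 (does not fall) — violation.
/ŋ/→/h/: 5→3 (falls) — ok.
/h/→/v/: 3→4 (does not fall) — violation.

2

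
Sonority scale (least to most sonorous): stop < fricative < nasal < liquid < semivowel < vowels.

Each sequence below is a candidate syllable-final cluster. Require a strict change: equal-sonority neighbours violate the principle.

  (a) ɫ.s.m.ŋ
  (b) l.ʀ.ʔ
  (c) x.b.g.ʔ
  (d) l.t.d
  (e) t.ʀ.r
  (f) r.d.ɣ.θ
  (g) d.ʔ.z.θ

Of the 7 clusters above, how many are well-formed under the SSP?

(a) sonority 4-2-3-3: ill-formed.
(b) sonority 4-4-1: ill-formed.
(c) sonority 2-1-1-1: ill-formed.
(d) sonority 4-1-1: ill-formed.
(e) sonority 1-4-4: ill-formed.
(f) sonority 4-1-2-2: ill-formed.
(g) sonority 1-1-2-2: ill-formed.

0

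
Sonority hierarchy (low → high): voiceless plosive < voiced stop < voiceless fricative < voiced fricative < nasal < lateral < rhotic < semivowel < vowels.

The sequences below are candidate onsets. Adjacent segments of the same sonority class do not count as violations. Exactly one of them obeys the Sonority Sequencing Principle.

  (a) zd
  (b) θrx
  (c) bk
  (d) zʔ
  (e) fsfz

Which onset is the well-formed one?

(a) zd: profile 4-2 — violates.
(b) θrx: profile 3-7-3 — violates.
(c) bk: profile 2-1 — violates.
(d) zʔ: profile 4-1 — violates.
(e) fsfz: profile 3-3-3-4 — obeys.

e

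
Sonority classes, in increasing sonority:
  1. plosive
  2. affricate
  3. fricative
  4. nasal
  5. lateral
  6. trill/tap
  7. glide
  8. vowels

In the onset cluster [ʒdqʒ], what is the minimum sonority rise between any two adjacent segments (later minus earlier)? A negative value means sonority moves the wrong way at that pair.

/ʒ/ is a fricative (sonority 3).
/d/ is a plosive (sonority 1).
/q/ is a plosive (sonority 1).
/ʒ/ is a fricative (sonority 3).
/ʒ/→/d/: change -2.
/d/→/q/: change +0.
/q/→/ʒ/: change +2.
Minimum = -2.

-2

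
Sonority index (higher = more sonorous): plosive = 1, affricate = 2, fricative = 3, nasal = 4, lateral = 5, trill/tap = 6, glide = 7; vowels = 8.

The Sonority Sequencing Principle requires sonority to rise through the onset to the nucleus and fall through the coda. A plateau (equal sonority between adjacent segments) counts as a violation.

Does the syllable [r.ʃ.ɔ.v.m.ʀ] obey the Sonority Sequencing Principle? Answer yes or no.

no

Onset: /r/ is a trill/tap (sonority 6), /ʃ/ is a fricative (sonority 3); then the nucleus /ɔ/ (sonority 8).
Onset profile 6-3-8 — does not strictly rise throughout.
Coda: /v/ is a fricative (sonority 3), /m/ is a nasal (sonority 4), /ʀ/ is a trill/tap (sonority 6).
Coda profile 8-3-4-6 — does not strictly fall throughout.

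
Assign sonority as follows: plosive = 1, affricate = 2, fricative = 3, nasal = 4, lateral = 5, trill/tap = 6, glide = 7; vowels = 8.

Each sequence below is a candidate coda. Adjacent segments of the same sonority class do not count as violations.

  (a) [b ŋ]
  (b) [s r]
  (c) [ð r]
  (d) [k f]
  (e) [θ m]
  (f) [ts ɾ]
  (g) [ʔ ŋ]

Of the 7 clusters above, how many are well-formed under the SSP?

(a) [b ŋ]: profile 1-4 — violates.
(b) [s r]: profile 3-6 — violates.
(c) [ð r]: profile 3-6 — violates.
(d) [k f]: profile 1-3 — violates.
(e) [θ m]: profile 3-4 — violates.
(f) [ts ɾ]: profile 2-6 — violates.
(g) [ʔ ŋ]: profile 1-4 — violates.

0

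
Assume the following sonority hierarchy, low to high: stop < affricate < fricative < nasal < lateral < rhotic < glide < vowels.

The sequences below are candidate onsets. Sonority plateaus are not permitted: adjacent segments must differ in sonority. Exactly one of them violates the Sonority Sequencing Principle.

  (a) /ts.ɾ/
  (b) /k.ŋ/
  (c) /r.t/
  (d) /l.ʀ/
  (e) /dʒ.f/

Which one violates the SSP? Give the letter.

c

(a) 2-6 → obeys
(b) 1-4 → obeys
(c) 6-1 → violates
(d) 5-6 → obeys
(e) 2-3 → obeys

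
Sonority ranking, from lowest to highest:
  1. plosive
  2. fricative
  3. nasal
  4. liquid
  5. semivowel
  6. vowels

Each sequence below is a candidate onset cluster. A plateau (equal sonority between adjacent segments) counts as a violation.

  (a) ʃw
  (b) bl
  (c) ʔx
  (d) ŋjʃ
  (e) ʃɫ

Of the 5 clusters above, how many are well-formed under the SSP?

4

(a) sonority 2-5: well-formed.
(b) sonority 1-4: well-formed.
(c) sonority 1-2: well-formed.
(d) sonority 3-5-2: ill-formed.
(e) sonority 2-4: well-formed.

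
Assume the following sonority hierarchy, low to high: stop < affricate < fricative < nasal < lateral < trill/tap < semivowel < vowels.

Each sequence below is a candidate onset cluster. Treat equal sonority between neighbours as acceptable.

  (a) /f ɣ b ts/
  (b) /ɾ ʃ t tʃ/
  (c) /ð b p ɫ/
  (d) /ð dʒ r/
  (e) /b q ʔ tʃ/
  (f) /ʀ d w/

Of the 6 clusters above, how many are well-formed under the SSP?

(a) sonority 3-3-1-2: ill-formed.
(b) sonority 6-3-1-2: ill-formed.
(c) sonority 3-1-1-5: ill-formed.
(d) sonority 3-2-6: ill-formed.
(e) sonority 1-1-1-2: well-formed.
(f) sonority 6-1-7: ill-formed.

1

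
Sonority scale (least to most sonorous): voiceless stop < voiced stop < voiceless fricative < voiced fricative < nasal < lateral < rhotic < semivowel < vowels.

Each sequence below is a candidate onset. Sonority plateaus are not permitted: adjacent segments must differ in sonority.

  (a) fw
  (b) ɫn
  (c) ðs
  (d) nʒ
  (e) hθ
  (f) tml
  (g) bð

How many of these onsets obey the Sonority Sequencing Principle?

(a) 3-8 → obeys
(b) 6-5 → violates
(c) 4-3 → violates
(d) 5-4 → violates
(e) 3-3 → violates
(f) 1-5-6 → obeys
(g) 2-4 → obeys

3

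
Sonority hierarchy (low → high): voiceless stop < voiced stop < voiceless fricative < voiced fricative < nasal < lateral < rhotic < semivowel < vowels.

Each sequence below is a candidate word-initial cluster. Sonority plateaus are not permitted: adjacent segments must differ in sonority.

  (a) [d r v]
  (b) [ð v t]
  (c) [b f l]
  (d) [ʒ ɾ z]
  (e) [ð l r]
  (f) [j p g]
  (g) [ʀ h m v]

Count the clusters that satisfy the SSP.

2

(a) sonority 2-7-4: ill-formed.
(b) sonority 4-4-1: ill-formed.
(c) sonority 2-3-6: well-formed.
(d) sonority 4-7-4: ill-formed.
(e) sonority 4-6-7: well-formed.
(f) sonority 8-1-2: ill-formed.
(g) sonority 7-3-5-4: ill-formed.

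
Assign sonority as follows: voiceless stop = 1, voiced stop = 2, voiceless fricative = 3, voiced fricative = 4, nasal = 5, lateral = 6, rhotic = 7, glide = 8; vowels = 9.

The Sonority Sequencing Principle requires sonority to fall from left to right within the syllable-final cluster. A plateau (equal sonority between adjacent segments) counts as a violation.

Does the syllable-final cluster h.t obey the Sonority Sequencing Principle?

yes

/h/ is a voiceless fricative (sonority 3).
/t/ is a voiceless stop (sonority 1).
The profile 3-1 strictly falls, so the syllable-final cluster satisfies the SSP.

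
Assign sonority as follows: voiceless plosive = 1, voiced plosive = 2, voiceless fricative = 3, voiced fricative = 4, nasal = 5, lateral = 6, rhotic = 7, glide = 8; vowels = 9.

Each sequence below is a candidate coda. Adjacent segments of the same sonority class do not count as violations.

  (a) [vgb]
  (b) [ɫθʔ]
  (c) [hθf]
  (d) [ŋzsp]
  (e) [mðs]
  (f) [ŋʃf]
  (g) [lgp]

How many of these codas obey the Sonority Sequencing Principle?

(a) [vgb]: profile 4-2-2 — obeys.
(b) [ɫθʔ]: profile 6-3-1 — obeys.
(c) [hθf]: profile 3-3-3 — obeys.
(d) [ŋzsp]: profile 5-4-3-1 — obeys.
(e) [mðs]: profile 5-4-3 — obeys.
(f) [ŋʃf]: profile 5-3-3 — obeys.
(g) [lgp]: profile 6-2-1 — obeys.

7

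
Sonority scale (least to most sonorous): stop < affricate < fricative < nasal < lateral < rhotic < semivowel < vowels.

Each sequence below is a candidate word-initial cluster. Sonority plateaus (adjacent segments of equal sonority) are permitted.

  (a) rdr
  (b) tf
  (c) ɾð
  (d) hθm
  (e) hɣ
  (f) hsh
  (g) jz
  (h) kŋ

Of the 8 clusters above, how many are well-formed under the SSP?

(a) sonority 6-1-6: ill-formed.
(b) sonority 1-3: well-formed.
(c) sonority 6-3: ill-formed.
(d) sonority 3-3-4: well-formed.
(e) sonority 3-3: well-formed.
(f) sonority 3-3-3: well-formed.
(g) sonority 7-3: ill-formed.
(h) sonority 1-4: well-formed.

5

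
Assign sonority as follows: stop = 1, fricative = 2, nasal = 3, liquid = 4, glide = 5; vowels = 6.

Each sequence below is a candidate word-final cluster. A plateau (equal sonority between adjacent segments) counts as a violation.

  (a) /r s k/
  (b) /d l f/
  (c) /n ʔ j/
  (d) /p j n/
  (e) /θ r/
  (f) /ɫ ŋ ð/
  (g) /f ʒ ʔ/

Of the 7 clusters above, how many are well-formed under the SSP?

2

(a) sonority 4-2-1: well-formed.
(b) sonority 1-4-2: ill-formed.
(c) sonority 3-1-5: ill-formed.
(d) sonority 1-5-3: ill-formed.
(e) sonority 2-4: ill-formed.
(f) sonority 4-3-2: well-formed.
(g) sonority 2-2-1: ill-formed.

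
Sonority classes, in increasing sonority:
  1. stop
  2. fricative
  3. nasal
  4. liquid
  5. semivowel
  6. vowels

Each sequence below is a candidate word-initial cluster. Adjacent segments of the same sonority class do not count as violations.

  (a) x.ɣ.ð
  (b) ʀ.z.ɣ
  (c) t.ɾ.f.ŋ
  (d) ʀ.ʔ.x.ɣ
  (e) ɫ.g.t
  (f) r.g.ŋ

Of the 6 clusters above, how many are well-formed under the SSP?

1

(a) 2-2-2 → obeys
(b) 4-2-2 → violates
(c) 1-4-2-3 → violates
(d) 4-1-2-2 → violates
(e) 4-1-1 → violates
(f) 4-1-3 → violates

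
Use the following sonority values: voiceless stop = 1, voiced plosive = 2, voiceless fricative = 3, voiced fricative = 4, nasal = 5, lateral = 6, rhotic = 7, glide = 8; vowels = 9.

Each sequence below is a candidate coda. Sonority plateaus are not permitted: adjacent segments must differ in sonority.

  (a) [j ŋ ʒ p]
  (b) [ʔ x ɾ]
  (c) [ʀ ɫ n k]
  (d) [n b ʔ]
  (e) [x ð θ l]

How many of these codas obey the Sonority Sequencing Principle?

(a) [j ŋ ʒ p]: profile 8-5-4-1 — obeys.
(b) [ʔ x ɾ]: profile 1-3-7 — violates.
(c) [ʀ ɫ n k]: profile 7-6-5-1 — obeys.
(d) [n b ʔ]: profile 5-2-1 — obeys.
(e) [x ð θ l]: profile 3-4-3-6 — violates.

3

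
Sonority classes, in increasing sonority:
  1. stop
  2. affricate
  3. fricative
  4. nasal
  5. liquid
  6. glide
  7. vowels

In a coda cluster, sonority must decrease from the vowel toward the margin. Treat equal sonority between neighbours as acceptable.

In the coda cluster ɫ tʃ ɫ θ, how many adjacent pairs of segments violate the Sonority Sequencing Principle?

/ɫ/ is a liquid (sonority 5).
/tʃ/ is an affricate (sonority 2).
/ɫ/ is a liquid (sonority 5).
/θ/ is a fricative (sonority 3).
/ɫ/→/tʃ/: 5→2 (falls) — ok.
/tʃ/→/ɫ/: 2→5 (does not fall) — violation.
/ɫ/→/θ/: 5→3 (falls) — ok.

1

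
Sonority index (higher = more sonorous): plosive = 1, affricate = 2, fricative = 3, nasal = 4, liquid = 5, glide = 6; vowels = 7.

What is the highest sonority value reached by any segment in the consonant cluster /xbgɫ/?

/x/ is a fricative (sonority 3).
/b/ is a plosive (sonority 1).
/g/ is a plosive (sonority 1).
/ɫ/ is a liquid (sonority 5).
The maximum is 5.

5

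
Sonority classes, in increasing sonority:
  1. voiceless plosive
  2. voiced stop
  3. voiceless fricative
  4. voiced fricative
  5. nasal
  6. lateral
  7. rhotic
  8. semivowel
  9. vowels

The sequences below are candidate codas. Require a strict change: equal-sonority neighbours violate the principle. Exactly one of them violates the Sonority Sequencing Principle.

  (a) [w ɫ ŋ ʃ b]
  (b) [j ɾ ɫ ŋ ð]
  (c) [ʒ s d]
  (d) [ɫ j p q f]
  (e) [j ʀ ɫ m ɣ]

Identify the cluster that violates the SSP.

(a) sonority 8-6-5-3-2: well-formed.
(b) sonority 8-7-6-5-4: well-formed.
(c) sonority 4-3-2: well-formed.
(d) sonority 6-8-1-1-3: ill-formed.
(e) sonority 8-7-6-5-4: well-formed.

d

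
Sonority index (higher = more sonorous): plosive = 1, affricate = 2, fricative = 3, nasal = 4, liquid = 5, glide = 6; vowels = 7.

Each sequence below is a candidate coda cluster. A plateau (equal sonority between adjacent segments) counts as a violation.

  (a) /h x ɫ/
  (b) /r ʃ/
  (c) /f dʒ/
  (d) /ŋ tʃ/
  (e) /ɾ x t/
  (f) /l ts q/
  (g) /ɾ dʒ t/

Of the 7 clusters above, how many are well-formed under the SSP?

6

(a) sonority 3-3-5: ill-formed.
(b) sonority 5-3: well-formed.
(c) sonority 3-2: well-formed.
(d) sonority 4-2: well-formed.
(e) sonority 5-3-1: well-formed.
(f) sonority 5-2-1: well-formed.
(g) sonority 5-2-1: well-formed.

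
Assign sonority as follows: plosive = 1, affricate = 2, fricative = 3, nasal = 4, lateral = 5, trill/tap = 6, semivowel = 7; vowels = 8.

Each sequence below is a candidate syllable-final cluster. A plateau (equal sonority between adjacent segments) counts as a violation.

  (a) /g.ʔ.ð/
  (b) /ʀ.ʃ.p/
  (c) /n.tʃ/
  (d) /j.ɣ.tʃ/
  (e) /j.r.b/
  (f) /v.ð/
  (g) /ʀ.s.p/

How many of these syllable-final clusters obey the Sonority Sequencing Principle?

(a) 1-1-3 → violates
(b) 6-3-1 → obeys
(c) 4-2 → obeys
(d) 7-3-2 → obeys
(e) 7-6-1 → obeys
(f) 3-3 → violates
(g) 6-3-1 → obeys

5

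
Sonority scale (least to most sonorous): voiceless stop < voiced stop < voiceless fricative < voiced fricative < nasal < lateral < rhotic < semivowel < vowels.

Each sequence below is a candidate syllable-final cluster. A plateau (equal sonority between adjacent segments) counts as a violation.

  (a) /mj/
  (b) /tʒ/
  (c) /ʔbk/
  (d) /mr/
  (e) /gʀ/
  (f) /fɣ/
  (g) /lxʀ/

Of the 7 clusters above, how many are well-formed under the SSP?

(a) 5-8 → violates
(b) 1-4 → violates
(c) 1-2-1 → violates
(d) 5-7 → violates
(e) 2-7 → violates
(f) 3-4 → violates
(g) 6-3-7 → violates

0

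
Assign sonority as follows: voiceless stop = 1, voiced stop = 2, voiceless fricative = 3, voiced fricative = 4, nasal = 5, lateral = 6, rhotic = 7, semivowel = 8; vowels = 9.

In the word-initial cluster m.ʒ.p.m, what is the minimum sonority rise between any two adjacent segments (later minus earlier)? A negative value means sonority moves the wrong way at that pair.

/m/ is a nasal (sonority 5).
/ʒ/ is a voiced fricative (sonority 4).
/p/ is a voiceless stop (sonority 1).
/m/ is a nasal (sonority 5).
/m/→/ʒ/: change -1.
/ʒ/→/p/: change -3.
/p/→/m/: change +4.
Minimum = -3.

-3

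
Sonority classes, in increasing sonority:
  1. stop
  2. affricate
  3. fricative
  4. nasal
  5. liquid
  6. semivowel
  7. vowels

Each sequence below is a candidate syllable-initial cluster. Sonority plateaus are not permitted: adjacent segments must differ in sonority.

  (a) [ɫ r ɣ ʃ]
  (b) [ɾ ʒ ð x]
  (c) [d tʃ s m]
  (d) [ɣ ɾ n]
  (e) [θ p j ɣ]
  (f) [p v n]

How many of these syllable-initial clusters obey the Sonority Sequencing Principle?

(a) sonority 5-5-3-3: ill-formed.
(b) sonority 5-3-3-3: ill-formed.
(c) sonority 1-2-3-4: well-formed.
(d) sonority 3-5-4: ill-formed.
(e) sonority 3-1-6-3: ill-formed.
(f) sonority 1-3-4: well-formed.

2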